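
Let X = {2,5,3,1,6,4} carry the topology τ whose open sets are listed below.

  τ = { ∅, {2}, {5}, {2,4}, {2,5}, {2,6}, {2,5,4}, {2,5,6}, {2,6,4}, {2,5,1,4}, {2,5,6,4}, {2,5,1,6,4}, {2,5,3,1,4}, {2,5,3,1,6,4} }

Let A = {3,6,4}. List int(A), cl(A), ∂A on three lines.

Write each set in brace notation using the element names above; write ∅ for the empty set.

int(A) = ∅
cl(A)  = {3,1,6,4}
∂A     = {3,1,6,4}

interior: largest open inside A is ∅ (from ∅)
cl via duality: int({2,5,1}) = {2,5}, so X∖{2,5} = {3,1,6,4}
cl∖int = {3,1,6,4}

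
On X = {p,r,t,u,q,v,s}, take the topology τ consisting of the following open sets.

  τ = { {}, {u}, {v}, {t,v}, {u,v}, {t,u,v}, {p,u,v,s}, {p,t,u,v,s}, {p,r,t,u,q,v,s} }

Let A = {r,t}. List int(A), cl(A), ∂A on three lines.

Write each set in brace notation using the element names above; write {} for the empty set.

int(A) = {}
cl(A)  = {r,t,q}
∂A     = {r,t,q}

opens ⊆ A: {}; union → int = {}
complement {p,u,q,v,s}; its interior {p,u,v,s}; cl(A) = X∖{p,u,v,s} = {r,t,q}
boundary = {r,t,q} ∖ {} = {r,t,q}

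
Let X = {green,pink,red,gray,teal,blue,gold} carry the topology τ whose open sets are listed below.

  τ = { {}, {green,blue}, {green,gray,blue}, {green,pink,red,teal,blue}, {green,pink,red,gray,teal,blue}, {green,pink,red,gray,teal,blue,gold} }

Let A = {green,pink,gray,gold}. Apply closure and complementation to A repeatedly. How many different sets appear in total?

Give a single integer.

4

closure: X∖int(X∖A) = X∖{} = {green,pink,red,gray,teal,blue,gold}
Let k=closure and c=complement:
  1. A     = {green,pink,gray,gold}
  2. kA    = {green,pink,red,gray,teal,blue,gold}
  3. cA    = {red,teal,blue}
  4. ckA   = {}
— saturated at 4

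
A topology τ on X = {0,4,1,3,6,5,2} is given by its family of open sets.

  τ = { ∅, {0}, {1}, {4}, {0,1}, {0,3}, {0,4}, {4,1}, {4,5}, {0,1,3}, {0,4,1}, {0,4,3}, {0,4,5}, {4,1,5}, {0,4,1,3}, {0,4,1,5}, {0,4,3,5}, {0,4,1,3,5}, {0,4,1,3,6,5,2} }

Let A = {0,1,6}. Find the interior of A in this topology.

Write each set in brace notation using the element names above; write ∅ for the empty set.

{0,1}

opens ⊆ A: ∅, {0}, {1}, {0,1}; union → int = {0,1}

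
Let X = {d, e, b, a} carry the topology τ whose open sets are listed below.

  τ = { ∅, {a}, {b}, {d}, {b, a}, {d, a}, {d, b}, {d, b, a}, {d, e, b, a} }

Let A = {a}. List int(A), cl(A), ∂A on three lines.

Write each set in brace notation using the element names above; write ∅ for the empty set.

open subsets of A: ∅, {a}; so int(A) = {a}
closure: X∖int(X∖A) = X∖{d, b} = {e, a}
∂A = {e, a} minus {a} = {e}

int(A) = {a}
cl(A)  = {e, a}
∂A     = {e}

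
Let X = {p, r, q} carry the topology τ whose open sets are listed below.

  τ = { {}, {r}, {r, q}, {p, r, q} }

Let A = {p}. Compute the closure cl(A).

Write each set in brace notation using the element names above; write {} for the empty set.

X∖A={r, q}, int(X∖A)={r, q}, hence cl(A)={p}

{p}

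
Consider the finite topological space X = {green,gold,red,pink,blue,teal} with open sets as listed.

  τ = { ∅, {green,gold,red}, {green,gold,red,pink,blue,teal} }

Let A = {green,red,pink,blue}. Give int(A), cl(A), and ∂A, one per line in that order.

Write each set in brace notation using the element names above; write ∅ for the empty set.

int(A) = ∅
cl(A)  = {green,gold,red,pink,blue,teal}
∂A     = {green,gold,red,pink,blue,teal}

interior: largest open inside A is ∅ (from ∅)
cl via duality: int({gold,teal}) = ∅, so X∖∅ = {green,gold,red,pink,blue,teal}
cl∖int = {green,gold,red,pink,blue,teal}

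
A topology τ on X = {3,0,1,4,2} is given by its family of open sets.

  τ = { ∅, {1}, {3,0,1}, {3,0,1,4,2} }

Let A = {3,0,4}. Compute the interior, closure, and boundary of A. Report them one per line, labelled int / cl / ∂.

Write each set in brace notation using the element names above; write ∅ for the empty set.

interior: largest open inside A is ∅ (from ∅)
cl via duality: int({1,2}) = {1}, so X∖{1} = {3,0,4,2}
cl∖int = {3,0,4,2}

int(A) = ∅
cl(A)  = {3,0,4,2}
∂A     = {3,0,4,2}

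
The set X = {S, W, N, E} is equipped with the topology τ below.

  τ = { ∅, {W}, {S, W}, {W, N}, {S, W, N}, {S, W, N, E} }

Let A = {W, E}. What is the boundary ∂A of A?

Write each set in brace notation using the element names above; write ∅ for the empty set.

open subsets of A: ∅, {W}; so int(A) = {W}
closure: X∖int(X∖A) = X∖∅ = {S, W, N, E}
∂A = {S, W, N, E} minus {W} = {S, N, E}

{S, N, E}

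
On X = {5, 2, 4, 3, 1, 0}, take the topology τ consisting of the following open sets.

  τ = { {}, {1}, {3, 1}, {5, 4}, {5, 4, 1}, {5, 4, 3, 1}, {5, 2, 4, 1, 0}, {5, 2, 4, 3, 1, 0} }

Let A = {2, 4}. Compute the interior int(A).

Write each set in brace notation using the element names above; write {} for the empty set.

U open, U⊆A: {}. int(A) = ⋃ = {}

{}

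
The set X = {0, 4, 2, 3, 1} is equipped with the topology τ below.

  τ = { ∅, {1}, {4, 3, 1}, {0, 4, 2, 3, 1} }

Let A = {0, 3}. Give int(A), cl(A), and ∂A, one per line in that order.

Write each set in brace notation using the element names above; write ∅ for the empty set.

opens ⊆ A: ∅; union → int = ∅
complement {4, 2, 1}; its interior {1}; cl(A) = X∖{1} = {0, 4, 2, 3}
boundary = {0, 4, 2, 3} ∖ ∅ = {0, 4, 2, 3}

int(A) = ∅
cl(A)  = {0, 4, 2, 3}
∂A     = {0, 4, 2, 3}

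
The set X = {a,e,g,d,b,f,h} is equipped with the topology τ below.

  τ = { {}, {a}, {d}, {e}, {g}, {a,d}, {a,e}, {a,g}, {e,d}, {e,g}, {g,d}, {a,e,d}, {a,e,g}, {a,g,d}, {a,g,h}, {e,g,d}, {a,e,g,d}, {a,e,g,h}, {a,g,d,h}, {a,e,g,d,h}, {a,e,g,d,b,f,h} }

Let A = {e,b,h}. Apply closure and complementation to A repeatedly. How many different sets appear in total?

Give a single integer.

X∖A={a,g,d,f}, int(X∖A)={a,g,d}, hence cl(A)={e,b,f,h}
Orbit (k=closure, c=complement):
  1. A     = {e,b,h}
  2. kA    = {e,b,f,h}
  3. cA    = {a,g,d,f}
  4. ckA   = {a,g,d}
  5. kcA   = {a,g,d,b,f,h}
  6. ckcA  = {e}
  7. kckcA = {e,b,f}
  8. ckckcA = {a,g,d,h}
(closed under both — stop)

8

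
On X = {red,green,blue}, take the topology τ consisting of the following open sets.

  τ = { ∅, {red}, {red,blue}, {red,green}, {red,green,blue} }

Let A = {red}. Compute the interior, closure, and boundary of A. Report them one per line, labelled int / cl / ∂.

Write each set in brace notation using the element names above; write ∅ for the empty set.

opens ⊆ A: ∅, {red}; union → int = {red}
complement {green,blue}; its interior ∅; cl(A) = X∖∅ = {red,green,blue}
boundary = {red,green,blue} ∖ {red} = {green,blue}

int(A) = {red}
cl(A)  = {red,green,blue}
∂A     = {green,blue}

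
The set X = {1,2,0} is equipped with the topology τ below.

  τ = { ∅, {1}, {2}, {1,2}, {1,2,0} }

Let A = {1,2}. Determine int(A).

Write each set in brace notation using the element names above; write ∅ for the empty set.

{1,2}

opens ⊆ A: ∅, {2}, {1}, {1,2}; union → int = {1,2}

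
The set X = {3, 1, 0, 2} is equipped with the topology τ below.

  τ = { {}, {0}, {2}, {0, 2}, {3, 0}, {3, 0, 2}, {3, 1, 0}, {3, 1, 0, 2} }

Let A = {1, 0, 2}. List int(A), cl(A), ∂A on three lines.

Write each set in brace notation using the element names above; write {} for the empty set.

int(A) = {0, 2}
cl(A)  = {3, 1, 0, 2}
∂A     = {3, 1}

interior: largest open inside A is {0, 2} (from {}, {0}, {2}, {0, 2})
cl via duality: int({3}) = {}, so X∖{} = {3, 1, 0, 2}
cl∖int = {3, 1}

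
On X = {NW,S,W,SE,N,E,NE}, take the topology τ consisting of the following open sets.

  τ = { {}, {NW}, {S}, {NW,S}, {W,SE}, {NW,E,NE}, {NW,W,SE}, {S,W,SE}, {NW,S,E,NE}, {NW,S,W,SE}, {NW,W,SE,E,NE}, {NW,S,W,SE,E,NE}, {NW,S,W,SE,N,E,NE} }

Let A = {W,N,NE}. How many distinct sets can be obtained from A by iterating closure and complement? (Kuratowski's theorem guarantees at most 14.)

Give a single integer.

X∖A={NW,S,SE,E}, int(X∖A)={NW,S}, hence cl(A)={W,SE,N,E,NE}
Orbit (k=closure, c=complement):
  1. A     = {W,N,NE}
  2. kA    = {W,SE,N,E,NE}
  3. cA    = {NW,S,SE,E}
  4. ckA   = {NW,S}
  5. kcA   = {NW,S,W,SE,N,E,NE}
  6. kckA  = {NW,S,N,E,NE}
  7. ckcA  = {}
  8. ckckA = {W,SE}
  9. kckckA = {W,SE,N}
  10. ckckckA = {NW,S,E,NE}
(closed under both — stop)

10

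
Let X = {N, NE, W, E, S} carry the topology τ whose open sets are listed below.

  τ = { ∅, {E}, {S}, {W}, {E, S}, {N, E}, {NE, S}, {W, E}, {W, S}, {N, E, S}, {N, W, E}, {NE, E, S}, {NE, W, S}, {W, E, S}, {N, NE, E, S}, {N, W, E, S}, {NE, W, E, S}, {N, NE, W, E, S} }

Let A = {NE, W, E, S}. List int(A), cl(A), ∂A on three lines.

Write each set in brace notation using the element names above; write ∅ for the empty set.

open subsets of A: ∅, {S}, {E}, {W}, {E, S}, {NE, S}, {W, E}, {W, S}, {NE, E, S}, {NE, W, S}, {W, E, S}, {NE, W, E, S}; so int(A) = {NE, W, E, S}
closure: X∖int(X∖A) = X∖∅ = {N, NE, W, E, S}
∂A = {N, NE, W, E, S} minus {NE, W, E, S} = {N}

int(A) = {NE, W, E, S}
cl(A)  = {N, NE, W, E, S}
∂A     = {N}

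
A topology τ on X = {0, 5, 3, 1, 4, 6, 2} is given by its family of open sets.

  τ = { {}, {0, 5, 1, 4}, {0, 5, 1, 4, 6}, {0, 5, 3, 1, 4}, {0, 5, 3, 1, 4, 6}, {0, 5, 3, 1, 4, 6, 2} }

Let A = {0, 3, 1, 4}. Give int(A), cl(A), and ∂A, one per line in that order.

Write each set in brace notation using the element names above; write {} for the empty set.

int(A) = {}
cl(A)  = {0, 5, 3, 1, 4, 6, 2}
∂A     = {0, 5, 3, 1, 4, 6, 2}

interior: largest open inside A is {} (from {})
cl via duality: int({5, 6, 2}) = {}, so X∖{} = {0, 5, 3, 1, 4, 6, 2}
cl∖int = {0, 5, 3, 1, 4, 6, 2}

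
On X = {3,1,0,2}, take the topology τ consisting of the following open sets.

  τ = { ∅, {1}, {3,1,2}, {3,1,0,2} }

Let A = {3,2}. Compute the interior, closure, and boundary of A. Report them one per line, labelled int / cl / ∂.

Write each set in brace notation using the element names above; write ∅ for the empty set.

open subsets of A: ∅; so int(A) = ∅
closure: X∖int(X∖A) = X∖{1} = {3,0,2}
∂A = {3,0,2} minus ∅ = {3,0,2}

int(A) = ∅
cl(A)  = {3,0,2}
∂A     = {3,0,2}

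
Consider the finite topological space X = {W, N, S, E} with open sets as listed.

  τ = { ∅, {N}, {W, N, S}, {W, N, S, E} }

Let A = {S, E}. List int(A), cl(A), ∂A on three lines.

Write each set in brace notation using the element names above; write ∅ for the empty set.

int(A) = ∅
cl(A)  = {W, S, E}
∂A     = {W, S, E}

U open, U⊆A: ∅. int(A) = ⋃ = ∅
X∖A={W, N}, int(X∖A)={N}, hence cl(A)={W, S, E}
∂A: remove int from cl → {W, S, E}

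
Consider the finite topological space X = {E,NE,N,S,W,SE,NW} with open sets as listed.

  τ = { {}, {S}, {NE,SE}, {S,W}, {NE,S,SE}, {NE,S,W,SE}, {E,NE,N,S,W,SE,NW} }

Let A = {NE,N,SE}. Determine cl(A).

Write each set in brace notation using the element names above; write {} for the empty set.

cl via duality: int({E,S,W,NW}) = {S,W}, so X∖{S,W} = {E,NE,N,SE,NW}

{E,NE,N,SE,NW}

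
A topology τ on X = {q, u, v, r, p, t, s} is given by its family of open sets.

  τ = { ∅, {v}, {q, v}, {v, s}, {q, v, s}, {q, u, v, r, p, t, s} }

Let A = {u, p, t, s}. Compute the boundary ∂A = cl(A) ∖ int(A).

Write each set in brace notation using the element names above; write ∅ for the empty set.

opens ⊆ A: ∅; union → int = ∅
complement {q, v, r}; its interior {q, v}; cl(A) = X∖{q, v} = {u, r, p, t, s}
boundary = {u, r, p, t, s} ∖ ∅ = {u, r, p, t, s}

{u, r, p, t, s}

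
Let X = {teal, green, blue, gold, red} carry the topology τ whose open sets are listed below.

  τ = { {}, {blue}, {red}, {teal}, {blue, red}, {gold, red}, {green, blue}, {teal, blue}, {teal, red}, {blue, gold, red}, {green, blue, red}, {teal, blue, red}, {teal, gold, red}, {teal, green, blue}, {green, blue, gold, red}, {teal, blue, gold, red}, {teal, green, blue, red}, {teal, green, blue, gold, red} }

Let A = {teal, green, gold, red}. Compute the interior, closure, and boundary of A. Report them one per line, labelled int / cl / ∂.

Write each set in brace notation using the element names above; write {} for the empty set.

int(A) = {teal, gold, red}
cl(A)  = {teal, green, gold, red}
∂A     = {green}

U open, U⊆A: {}, {red}, {teal}, {gold, red}, {teal, red}, {teal, gold, red}. int(A) = ⋃ = {teal, gold, red}
X∖A={blue}, int(X∖A)={blue}, hence cl(A)={teal, green, gold, red}
∂A: remove int from cl → {green}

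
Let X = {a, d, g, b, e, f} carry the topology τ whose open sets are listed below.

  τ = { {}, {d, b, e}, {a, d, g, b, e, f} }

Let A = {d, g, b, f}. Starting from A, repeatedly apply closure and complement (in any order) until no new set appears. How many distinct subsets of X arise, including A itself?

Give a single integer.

4

complement {a, e}; its interior {}; cl(A) = X∖{} = {a, d, g, b, e, f}
With k = closure, c = complement:
  1. A     = {d, g, b, f}
  2. kA    = {a, d, g, b, e, f}
  3. cA    = {a, e}
  4. ckA   = {}
k, c of each give nothing new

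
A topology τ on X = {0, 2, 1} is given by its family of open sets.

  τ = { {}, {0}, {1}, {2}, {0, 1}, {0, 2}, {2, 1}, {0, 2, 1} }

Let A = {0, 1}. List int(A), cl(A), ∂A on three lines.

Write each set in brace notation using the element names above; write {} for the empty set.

opens ⊆ A: {}, {0}, {1}, {0, 1}; union → int = {0, 1}
complement {2}; its interior {2}; cl(A) = X∖{2} = {0, 1}
boundary = {0, 1} ∖ {0, 1} = {}

int(A) = {0, 1}
cl(A)  = {0, 1}
∂A     = {}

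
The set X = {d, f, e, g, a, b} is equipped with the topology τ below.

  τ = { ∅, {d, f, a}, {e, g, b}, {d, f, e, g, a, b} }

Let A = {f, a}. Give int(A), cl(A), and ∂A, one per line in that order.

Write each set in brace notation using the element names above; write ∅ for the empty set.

open subsets of A: ∅; so int(A) = ∅
closure: X∖int(X∖A) = X∖{e, g, b} = {d, f, a}
∂A = {d, f, a} minus ∅ = {d, f, a}

int(A) = ∅
cl(A)  = {d, f, a}
∂A     = {d, f, a}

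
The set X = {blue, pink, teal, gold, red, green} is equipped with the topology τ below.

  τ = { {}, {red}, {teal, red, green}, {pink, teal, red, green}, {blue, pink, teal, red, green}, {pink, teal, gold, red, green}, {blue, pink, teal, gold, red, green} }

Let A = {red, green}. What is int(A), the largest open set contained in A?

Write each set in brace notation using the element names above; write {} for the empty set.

open subsets of A: {}, {red}; so int(A) = {red}

{red}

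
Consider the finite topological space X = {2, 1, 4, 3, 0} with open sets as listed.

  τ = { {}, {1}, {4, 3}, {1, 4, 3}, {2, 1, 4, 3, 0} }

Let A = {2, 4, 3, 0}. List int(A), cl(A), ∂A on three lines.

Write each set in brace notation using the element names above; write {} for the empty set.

int(A) = {4, 3}
cl(A)  = {2, 4, 3, 0}
∂A     = {2, 0}

opens ⊆ A: {}, {4, 3}; union → int = {4, 3}
complement {1}; its interior {1}; cl(A) = X∖{1} = {2, 4, 3, 0}
boundary = {2, 4, 3, 0} ∖ {4, 3} = {2, 0}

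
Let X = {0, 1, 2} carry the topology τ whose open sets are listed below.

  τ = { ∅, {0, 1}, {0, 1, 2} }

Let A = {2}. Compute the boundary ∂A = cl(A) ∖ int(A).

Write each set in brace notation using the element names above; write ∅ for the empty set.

opens ⊆ A: ∅; union → int = ∅
complement {0, 1}; its interior {0, 1}; cl(A) = X∖{0, 1} = {2}
boundary = {2} ∖ ∅ = {2}

{2}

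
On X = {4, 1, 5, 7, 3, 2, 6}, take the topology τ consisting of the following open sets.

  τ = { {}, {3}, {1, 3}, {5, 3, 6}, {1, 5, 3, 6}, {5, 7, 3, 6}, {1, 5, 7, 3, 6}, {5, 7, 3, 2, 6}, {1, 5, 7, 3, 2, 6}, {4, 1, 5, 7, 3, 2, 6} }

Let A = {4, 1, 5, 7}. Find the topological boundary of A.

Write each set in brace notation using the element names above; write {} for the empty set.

{4, 1, 5, 7, 2, 6}

opens ⊆ A: {}; union → int = {}
complement {3, 2, 6}; its interior {3}; cl(A) = X∖{3} = {4, 1, 5, 7, 2, 6}
boundary = {4, 1, 5, 7, 2, 6} ∖ {} = {4, 1, 5, 7, 2, 6}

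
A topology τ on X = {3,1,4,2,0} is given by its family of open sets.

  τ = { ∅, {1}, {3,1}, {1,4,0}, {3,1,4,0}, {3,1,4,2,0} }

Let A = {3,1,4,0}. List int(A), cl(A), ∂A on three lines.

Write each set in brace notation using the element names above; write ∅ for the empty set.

opens ⊆ A: ∅, {1}, {3,1}, {1,4,0}, {3,1,4,0}; union → int = {3,1,4,0}
complement {2}; its interior ∅; cl(A) = X∖∅ = {3,1,4,2,0}
boundary = {3,1,4,2,0} ∖ {3,1,4,0} = {2}

int(A) = {3,1,4,0}
cl(A)  = {3,1,4,2,0}
∂A     = {2}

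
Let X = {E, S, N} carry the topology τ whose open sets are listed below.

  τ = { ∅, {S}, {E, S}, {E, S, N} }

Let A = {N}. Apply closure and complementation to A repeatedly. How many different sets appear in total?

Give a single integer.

complement {E, S}; its interior {E, S}; cl(A) = X∖{E, S} = {N}
With k = closure, c = complement:
  1. A     = {N}
  2. cA    = {E, S}
  3. kcA   = {E, S, N}
  4. ckcA  = ∅
k, c of each give nothing new

4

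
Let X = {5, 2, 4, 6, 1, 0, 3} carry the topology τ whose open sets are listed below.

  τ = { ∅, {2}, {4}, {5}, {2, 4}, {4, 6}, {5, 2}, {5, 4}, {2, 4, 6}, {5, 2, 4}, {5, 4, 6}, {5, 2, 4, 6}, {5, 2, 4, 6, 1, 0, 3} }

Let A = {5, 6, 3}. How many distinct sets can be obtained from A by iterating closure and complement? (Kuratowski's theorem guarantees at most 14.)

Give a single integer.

complement {2, 4, 1, 0}; its interior {2, 4}; cl(A) = X∖{2, 4} = {5, 6, 1, 0, 3}
With k = closure, c = complement:
  1. A     = {5, 6, 3}
  2. kA    = {5, 6, 1, 0, 3}
  3. cA    = {2, 4, 1, 0}
  4. ckA   = {2, 4}
  5. kcA   = {2, 4, 6, 1, 0, 3}
  6. ckcA  = {5}
  7. kckcA = {5, 1, 0, 3}
  8. ckckcA = {2, 4, 6}
k, c of each give nothing new

8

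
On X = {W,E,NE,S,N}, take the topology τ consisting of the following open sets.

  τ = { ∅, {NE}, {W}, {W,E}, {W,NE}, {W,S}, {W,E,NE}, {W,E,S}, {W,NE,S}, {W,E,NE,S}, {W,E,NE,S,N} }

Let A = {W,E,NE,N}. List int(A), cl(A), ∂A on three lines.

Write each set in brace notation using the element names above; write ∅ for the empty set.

opens ⊆ A: ∅, {NE}, {W}, {W,NE}, {W,E}, {W,E,NE}; union → int = {W,E,NE}
complement {S}; its interior ∅; cl(A) = X∖∅ = {W,E,NE,S,N}
boundary = {W,E,NE,S,N} ∖ {W,E,NE} = {S,N}

int(A) = {W,E,NE}
cl(A)  = {W,E,NE,S,N}
∂A     = {S,N}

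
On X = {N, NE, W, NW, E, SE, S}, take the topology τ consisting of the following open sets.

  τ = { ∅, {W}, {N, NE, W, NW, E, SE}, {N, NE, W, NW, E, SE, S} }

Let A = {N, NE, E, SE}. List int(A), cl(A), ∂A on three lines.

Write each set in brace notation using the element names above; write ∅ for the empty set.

U open, U⊆A: ∅. int(A) = ⋃ = ∅
X∖A={W, NW, S}, int(X∖A)={W}, hence cl(A)={N, NE, NW, E, SE, S}
∂A: remove int from cl → {N, NE, NW, E, SE, S}

int(A) = ∅
cl(A)  = {N, NE, NW, E, SE, S}
∂A     = {N, NE, NW, E, SE, S}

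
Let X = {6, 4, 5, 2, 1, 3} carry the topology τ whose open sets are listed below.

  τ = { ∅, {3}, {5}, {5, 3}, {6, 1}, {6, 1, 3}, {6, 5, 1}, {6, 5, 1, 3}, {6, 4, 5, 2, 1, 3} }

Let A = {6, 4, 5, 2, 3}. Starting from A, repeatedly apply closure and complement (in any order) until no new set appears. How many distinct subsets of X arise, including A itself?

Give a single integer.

8

X∖A={1}, int(X∖A)=∅, hence cl(A)={6, 4, 5, 2, 1, 3}
Orbit (k=closure, c=complement):
  1. A     = {6, 4, 5, 2, 3}
  2. kA    = {6, 4, 5, 2, 1, 3}
  3. cA    = {1}
  4. ckA   = ∅
  5. kcA   = {6, 4, 2, 1}
  6. ckcA  = {5, 3}
  7. kckcA = {4, 5, 2, 3}
  8. ckckcA = {6, 1}
(closed under both — stop)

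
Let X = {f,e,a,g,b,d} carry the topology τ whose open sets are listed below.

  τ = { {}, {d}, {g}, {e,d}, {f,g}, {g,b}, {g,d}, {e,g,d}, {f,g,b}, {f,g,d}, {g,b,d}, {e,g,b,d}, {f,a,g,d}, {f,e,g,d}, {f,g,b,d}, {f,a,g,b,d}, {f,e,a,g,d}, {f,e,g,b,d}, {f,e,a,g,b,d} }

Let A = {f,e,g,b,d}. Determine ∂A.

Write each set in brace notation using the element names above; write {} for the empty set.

opens ⊆ A: {}, {g}, {d}, {e,d}, {g,d}, {g,b}, {f,g}, {e,g,d}, {f,g,d}, {g,b,d}, {f,g,b}, {f,g,b,d}, {f,e,g,d}, {e,g,b,d}, {f,e,g,b,d}; union → int = {f,e,g,b,d}
complement {a}; its interior {}; cl(A) = X∖{} = {f,e,a,g,b,d}
boundary = {f,e,a,g,b,d} ∖ {f,e,g,b,d} = {a}

{a}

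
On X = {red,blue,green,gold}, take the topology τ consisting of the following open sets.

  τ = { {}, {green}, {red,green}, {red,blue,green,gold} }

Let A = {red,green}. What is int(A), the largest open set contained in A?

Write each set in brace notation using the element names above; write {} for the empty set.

{red,green}

opens ⊆ A: {}, {green}, {red,green}; union → int = {red,green}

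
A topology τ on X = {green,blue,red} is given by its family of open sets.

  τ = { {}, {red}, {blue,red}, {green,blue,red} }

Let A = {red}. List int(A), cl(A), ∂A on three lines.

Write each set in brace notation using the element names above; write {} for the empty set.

int(A) = {red}
cl(A)  = {green,blue,red}
∂A     = {green,blue}

opens ⊆ A: {}, {red}; union → int = {red}
complement {green,blue}; its interior {}; cl(A) = X∖{} = {green,blue,red}
boundary = {green,blue,red} ∖ {red} = {green,blue}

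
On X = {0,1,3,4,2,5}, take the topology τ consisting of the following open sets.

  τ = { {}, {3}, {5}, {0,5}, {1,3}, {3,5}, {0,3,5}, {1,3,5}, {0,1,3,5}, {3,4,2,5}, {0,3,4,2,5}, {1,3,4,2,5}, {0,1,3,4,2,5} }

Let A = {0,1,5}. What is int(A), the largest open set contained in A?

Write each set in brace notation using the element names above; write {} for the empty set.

{0,5}

open subsets of A: {}, {5}, {0,5}; so int(A) = {0,5}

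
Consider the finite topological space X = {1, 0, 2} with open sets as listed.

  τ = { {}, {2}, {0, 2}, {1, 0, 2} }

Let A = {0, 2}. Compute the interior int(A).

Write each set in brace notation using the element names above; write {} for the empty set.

U open, U⊆A: {}, {2}, {0, 2}. int(A) = ⋃ = {0, 2}

{0, 2}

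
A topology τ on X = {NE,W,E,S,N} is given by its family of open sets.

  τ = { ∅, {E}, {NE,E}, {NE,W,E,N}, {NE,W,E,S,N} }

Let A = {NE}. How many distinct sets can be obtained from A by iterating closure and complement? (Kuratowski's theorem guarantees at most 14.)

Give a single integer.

6

complement {W,E,S,N}; its interior {E}; cl(A) = X∖{E} = {NE,W,S,N}
With k = closure, c = complement:
  1. A     = {NE}
  2. kA    = {NE,W,S,N}
  3. cA    = {W,E,S,N}
  4. ckA   = {E}
  5. kcA   = {NE,W,E,S,N}
  6. ckcA  = ∅
k, c of each give nothing new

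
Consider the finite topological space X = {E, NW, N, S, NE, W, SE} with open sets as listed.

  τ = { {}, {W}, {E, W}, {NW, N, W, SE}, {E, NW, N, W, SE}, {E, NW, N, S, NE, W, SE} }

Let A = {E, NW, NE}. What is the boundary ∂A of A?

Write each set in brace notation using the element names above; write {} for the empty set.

interior: largest open inside A is {} (from {})
cl via duality: int({N, S, W, SE}) = {W}, so X∖{W} = {E, NW, N, S, NE, SE}
cl∖int = {E, NW, N, S, NE, SE}

{E, NW, N, S, NE, SE}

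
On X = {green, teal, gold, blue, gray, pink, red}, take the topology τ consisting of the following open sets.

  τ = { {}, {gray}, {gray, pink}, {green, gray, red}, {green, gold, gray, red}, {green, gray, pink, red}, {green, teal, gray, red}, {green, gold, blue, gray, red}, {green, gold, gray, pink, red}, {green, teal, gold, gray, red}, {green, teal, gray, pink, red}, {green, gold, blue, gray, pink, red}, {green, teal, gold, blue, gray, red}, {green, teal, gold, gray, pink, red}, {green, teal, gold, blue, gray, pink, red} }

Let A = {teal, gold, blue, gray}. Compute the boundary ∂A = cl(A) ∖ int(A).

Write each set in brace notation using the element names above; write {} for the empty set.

{green, teal, gold, blue, pink, red}

interior: largest open inside A is {gray} (from {}, {gray})
cl via duality: int({green, pink, red}) = {}, so X∖{} = {green, teal, gold, blue, gray, pink, red}
cl∖int = {green, teal, gold, blue, pink, red}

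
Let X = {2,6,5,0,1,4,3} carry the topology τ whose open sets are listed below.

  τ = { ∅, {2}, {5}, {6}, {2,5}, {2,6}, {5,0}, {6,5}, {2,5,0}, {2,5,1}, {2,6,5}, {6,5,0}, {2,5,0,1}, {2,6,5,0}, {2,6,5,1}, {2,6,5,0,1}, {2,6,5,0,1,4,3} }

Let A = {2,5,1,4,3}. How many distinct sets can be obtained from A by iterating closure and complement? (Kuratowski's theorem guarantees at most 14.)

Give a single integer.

8

cl via duality: int({6,0}) = {6}, so X∖{6} = {2,5,0,1,4,3}
Write k for closure, c for complement:
  1. A     = {2,5,1,4,3}
  2. kA    = {2,5,0,1,4,3}
  3. cA    = {6,0}
  4. ckA   = {6}
  5. kcA   = {6,0,4,3}
  6. kckA  = {6,4,3}
  7. ckcA  = {2,5,1}
  8. ckckA = {2,5,0,1}
applying k or c yields no new set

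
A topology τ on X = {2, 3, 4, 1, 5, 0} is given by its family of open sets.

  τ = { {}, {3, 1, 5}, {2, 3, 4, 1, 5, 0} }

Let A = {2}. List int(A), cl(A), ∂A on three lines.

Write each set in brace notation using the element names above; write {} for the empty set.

int(A) = {}
cl(A)  = {2, 4, 0}
∂A     = {2, 4, 0}

interior: largest open inside A is {} (from {})
cl via duality: int({3, 4, 1, 5, 0}) = {3, 1, 5}, so X∖{3, 1, 5} = {2, 4, 0}
cl∖int = {2, 4, 0}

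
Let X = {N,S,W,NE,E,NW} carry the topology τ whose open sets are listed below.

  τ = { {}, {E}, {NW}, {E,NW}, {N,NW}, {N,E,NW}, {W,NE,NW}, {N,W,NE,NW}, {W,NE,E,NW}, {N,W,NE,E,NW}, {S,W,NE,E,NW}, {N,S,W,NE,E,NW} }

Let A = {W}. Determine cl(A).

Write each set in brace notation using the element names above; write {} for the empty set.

X∖A={N,S,NE,E,NW}, int(X∖A)={N,E,NW}, hence cl(A)={S,W,NE}

{S,W,NE}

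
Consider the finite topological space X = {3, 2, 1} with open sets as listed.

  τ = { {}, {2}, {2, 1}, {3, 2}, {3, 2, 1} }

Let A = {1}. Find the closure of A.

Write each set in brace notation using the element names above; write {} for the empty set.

X∖A={3, 2}, int(X∖A)={3, 2}, hence cl(A)={1}

{1}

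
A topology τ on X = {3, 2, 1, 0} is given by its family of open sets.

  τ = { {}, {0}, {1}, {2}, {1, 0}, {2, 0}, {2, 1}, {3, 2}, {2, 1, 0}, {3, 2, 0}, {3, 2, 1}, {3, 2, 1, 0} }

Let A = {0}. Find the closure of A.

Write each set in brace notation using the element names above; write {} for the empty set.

{0}

closure: X∖int(X∖A) = X∖{3, 2, 1} = {0}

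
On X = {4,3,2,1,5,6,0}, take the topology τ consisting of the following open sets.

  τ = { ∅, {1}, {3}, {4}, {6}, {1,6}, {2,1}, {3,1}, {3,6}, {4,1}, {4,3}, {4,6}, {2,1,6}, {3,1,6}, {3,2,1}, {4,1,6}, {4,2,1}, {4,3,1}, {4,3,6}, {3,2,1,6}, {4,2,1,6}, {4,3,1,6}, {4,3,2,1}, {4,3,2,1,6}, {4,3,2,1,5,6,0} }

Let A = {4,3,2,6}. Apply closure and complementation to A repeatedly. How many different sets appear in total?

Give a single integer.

cl via duality: int({1,5,0}) = {1}, so X∖{1} = {4,3,2,5,6,0}
Write k for closure, c for complement:
  1. A     = {4,3,2,6}
  2. kA    = {4,3,2,5,6,0}
  3. cA    = {1,5,0}
  4. ckA   = {1}
  5. kcA   = {2,1,5,0}
  6. ckcA  = {4,3,6}
  7. kckcA = {4,3,5,6,0}
  8. ckckcA = {2,1}
applying k or c yields no new set

8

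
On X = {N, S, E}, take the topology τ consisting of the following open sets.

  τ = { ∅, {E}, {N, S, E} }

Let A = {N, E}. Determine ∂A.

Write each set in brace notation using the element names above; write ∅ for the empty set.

{N, S}

open subsets of A: ∅, {E}; so int(A) = {E}
closure: X∖int(X∖A) = X∖∅ = {N, S, E}
∂A = {N, S, E} minus {E} = {N, S}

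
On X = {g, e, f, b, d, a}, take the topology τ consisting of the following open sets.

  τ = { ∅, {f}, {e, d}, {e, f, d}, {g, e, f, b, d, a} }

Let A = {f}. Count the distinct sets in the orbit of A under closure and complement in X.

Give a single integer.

4

cl via duality: int({g, e, b, d, a}) = {e, d}, so X∖{e, d} = {g, f, b, a}
Write k for closure, c for complement:
  1. A     = {f}
  2. kA    = {g, f, b, a}
  3. cA    = {g, e, b, d, a}
  4. ckA   = {e, d}
applying k or c yields no new set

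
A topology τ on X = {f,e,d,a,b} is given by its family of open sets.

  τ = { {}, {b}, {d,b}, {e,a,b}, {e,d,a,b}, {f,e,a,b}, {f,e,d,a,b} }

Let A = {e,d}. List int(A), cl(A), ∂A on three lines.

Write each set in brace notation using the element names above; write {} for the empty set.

int(A) = {}
cl(A)  = {f,e,d,a}
∂A     = {f,e,d,a}

interior: largest open inside A is {} (from {})
cl via duality: int({f,a,b}) = {b}, so X∖{b} = {f,e,d,a}
cl∖int = {f,e,d,a}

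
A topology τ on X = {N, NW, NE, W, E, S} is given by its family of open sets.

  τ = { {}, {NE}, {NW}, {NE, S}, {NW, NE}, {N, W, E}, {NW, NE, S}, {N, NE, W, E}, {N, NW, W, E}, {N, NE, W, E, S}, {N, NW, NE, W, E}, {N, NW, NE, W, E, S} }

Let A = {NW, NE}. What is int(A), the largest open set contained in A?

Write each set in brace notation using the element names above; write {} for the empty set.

open subsets of A: {}, {NW}, {NE}, {NW, NE}; so int(A) = {NW, NE}

{NW, NE}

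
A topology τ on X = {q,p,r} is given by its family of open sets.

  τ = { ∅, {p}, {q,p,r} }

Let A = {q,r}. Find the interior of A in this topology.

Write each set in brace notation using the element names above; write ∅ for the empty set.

interior: largest open inside A is ∅ (from ∅)

∅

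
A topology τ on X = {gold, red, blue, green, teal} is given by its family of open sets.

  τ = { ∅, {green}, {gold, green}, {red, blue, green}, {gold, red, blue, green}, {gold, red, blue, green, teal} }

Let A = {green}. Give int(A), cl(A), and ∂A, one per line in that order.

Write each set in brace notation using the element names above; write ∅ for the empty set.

open subsets of A: ∅, {green}; so int(A) = {green}
closure: X∖int(X∖A) = X∖∅ = {gold, red, blue, green, teal}
∂A = {gold, red, blue, green, teal} minus {green} = {gold, red, blue, teal}

int(A) = {green}
cl(A)  = {gold, red, blue, green, teal}
∂A     = {gold, red, blue, teal}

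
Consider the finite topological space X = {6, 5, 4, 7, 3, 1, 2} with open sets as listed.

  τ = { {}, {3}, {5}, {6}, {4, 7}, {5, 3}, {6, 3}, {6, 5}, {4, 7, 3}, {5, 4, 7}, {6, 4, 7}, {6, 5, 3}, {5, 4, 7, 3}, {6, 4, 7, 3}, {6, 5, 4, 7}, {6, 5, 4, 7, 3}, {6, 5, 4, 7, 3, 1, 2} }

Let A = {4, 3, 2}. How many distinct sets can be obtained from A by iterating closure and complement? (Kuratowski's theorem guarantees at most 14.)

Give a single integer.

closure: X∖int(X∖A) = X∖{6, 5} = {4, 7, 3, 1, 2}
Let k=closure and c=complement:
  1. A     = {4, 3, 2}
  2. kA    = {4, 7, 3, 1, 2}
  3. cA    = {6, 5, 7, 1}
  4. ckA   = {6, 5}
  5. kcA   = {6, 5, 4, 7, 1, 2}
  6. kckA  = {6, 5, 1, 2}
  7. ckcA  = {3}
  8. ckckA = {4, 7, 3}
  9. kckcA = {3, 1, 2}
  10. ckckcA = {6, 5, 4, 7}
— saturated at 10

10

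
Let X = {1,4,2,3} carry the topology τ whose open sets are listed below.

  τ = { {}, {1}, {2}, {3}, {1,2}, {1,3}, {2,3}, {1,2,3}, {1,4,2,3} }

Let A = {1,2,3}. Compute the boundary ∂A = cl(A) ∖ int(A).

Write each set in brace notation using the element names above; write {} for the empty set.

{4}

interior: largest open inside A is {1,2,3} (from {}, {2}, {3}, {1}, {1,2}, {1,3}, {2,3}, {1,2,3})
cl via duality: int({4}) = {}, so X∖{} = {1,4,2,3}
cl∖int = {4}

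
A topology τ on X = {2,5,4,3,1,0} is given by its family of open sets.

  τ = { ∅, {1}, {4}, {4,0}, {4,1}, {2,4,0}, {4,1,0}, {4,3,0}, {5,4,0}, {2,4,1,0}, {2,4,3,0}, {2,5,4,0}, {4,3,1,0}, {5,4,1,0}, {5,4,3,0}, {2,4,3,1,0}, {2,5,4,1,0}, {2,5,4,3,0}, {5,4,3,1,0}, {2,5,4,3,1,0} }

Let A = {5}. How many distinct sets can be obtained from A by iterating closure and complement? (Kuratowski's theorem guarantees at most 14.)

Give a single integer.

4

cl via duality: int({2,4,3,1,0}) = {2,4,3,1,0}, so X∖{2,4,3,1,0} = {5}
Write k for closure, c for complement:
  1. A     = {5}
  2. cA    = {2,4,3,1,0}
  3. kcA   = {2,5,4,3,1,0}
  4. ckcA  = ∅
applying k or c yields no new set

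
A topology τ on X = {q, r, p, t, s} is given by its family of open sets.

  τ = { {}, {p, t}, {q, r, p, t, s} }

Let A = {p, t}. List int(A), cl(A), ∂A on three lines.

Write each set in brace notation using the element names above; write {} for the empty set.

open subsets of A: {}, {p, t}; so int(A) = {p, t}
closure: X∖int(X∖A) = X∖{} = {q, r, p, t, s}
∂A = {q, r, p, t, s} minus {p, t} = {q, r, s}

int(A) = {p, t}
cl(A)  = {q, r, p, t, s}
∂A     = {q, r, s}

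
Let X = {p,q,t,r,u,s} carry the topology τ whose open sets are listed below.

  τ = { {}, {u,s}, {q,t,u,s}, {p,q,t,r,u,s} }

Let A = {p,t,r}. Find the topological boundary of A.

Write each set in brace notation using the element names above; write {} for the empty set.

open subsets of A: {}; so int(A) = {}
closure: X∖int(X∖A) = X∖{u,s} = {p,q,t,r}
∂A = {p,q,t,r} minus {} = {p,q,t,r}

{p,q,t,r}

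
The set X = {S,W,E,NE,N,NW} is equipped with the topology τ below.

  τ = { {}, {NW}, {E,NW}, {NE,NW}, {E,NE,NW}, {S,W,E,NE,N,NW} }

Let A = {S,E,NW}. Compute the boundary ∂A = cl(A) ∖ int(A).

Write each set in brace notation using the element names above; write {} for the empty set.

{S,W,NE,N}

interior: largest open inside A is {E,NW} (from {}, {NW}, {E,NW})
cl via duality: int({W,NE,N}) = {}, so X∖{} = {S,W,E,NE,N,NW}
cl∖int = {S,W,NE,N}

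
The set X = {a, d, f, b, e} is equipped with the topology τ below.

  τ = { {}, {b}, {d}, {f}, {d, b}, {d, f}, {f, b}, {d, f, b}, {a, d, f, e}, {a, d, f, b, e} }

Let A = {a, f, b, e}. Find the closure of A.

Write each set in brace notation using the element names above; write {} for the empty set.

cl via duality: int({d}) = {d}, so X∖{d} = {a, f, b, e}

{a, f, b, e}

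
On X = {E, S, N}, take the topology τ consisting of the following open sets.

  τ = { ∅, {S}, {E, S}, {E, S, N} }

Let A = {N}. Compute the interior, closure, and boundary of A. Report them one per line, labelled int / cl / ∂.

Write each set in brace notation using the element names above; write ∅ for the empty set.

int(A) = ∅
cl(A)  = {N}
∂A     = {N}

U open, U⊆A: ∅. int(A) = ⋃ = ∅
X∖A={E, S}, int(X∖A)={E, S}, hence cl(A)={N}
∂A: remove int from cl → {N}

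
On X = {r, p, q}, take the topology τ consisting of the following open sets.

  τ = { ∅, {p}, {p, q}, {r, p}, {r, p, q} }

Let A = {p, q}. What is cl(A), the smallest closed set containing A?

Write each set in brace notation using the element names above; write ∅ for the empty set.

{r, p, q}

cl via duality: int({r}) = ∅, so X∖∅ = {r, p, q}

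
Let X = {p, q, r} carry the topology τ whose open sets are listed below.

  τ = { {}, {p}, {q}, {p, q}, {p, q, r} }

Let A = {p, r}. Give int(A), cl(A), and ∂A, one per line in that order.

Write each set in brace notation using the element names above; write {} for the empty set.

int(A) = {p}
cl(A)  = {p, r}
∂A     = {r}

U open, U⊆A: {}, {p}. int(A) = ⋃ = {p}
X∖A={q}, int(X∖A)={q}, hence cl(A)={p, r}
∂A: remove int from cl → {r}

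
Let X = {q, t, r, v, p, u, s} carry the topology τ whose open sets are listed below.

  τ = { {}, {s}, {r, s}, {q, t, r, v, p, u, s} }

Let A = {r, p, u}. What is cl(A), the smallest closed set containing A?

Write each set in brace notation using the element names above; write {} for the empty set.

X∖A={q, t, v, s}, int(X∖A)={s}, hence cl(A)={q, t, r, v, p, u}

{q, t, r, v, p, u}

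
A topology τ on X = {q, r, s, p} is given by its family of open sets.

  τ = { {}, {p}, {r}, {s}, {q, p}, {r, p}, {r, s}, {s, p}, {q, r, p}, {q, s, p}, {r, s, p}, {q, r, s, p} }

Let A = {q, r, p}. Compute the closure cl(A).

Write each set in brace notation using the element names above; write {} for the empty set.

closure: X∖int(X∖A) = X∖{s} = {q, r, p}

{q, r, p}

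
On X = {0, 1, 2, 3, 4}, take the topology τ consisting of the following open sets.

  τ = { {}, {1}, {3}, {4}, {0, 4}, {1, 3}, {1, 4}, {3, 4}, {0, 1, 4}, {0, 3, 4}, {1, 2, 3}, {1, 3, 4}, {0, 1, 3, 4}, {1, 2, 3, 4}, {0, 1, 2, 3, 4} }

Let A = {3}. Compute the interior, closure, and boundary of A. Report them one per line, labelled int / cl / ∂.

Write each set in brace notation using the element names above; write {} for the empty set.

int(A) = {3}
cl(A)  = {2, 3}
∂A     = {2}

interior: largest open inside A is {3} (from {}, {3})
cl via duality: int({0, 1, 2, 4}) = {0, 1, 4}, so X∖{0, 1, 4} = {2, 3}
cl∖int = {2}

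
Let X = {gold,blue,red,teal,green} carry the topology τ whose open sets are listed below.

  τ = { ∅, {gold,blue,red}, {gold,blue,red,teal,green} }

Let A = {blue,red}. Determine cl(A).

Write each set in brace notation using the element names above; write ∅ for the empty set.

{gold,blue,red,teal,green}

closure: X∖int(X∖A) = X∖∅ = {gold,blue,red,teal,green}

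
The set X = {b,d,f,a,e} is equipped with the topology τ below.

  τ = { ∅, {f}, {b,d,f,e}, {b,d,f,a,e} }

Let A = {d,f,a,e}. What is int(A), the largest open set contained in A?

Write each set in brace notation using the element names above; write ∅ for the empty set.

opens ⊆ A: ∅, {f}; union → int = {f}

{f}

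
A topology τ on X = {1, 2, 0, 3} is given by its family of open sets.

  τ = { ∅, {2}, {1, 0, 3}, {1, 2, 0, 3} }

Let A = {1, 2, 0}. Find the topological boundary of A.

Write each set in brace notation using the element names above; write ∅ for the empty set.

opens ⊆ A: ∅, {2}; union → int = {2}
complement {3}; its interior ∅; cl(A) = X∖∅ = {1, 2, 0, 3}
boundary = {1, 2, 0, 3} ∖ {2} = {1, 0, 3}

{1, 0, 3}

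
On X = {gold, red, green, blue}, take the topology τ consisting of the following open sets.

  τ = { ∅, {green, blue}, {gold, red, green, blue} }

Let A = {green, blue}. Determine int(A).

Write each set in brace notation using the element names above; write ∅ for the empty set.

{green, blue}

open subsets of A: ∅, {green, blue}; so int(A) = {green, blue}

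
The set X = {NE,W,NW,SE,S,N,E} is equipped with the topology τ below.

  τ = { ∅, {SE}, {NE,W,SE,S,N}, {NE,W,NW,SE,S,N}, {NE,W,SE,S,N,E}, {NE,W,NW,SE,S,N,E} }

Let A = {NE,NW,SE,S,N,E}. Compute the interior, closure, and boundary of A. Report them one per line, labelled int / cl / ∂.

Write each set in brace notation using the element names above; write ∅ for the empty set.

open subsets of A: ∅, {SE}; so int(A) = {SE}
closure: X∖int(X∖A) = X∖∅ = {NE,W,NW,SE,S,N,E}
∂A = {NE,W,NW,SE,S,N,E} minus {SE} = {NE,W,NW,S,N,E}

int(A) = {SE}
cl(A)  = {NE,W,NW,SE,S,N,E}
∂A     = {NE,W,NW,S,N,E}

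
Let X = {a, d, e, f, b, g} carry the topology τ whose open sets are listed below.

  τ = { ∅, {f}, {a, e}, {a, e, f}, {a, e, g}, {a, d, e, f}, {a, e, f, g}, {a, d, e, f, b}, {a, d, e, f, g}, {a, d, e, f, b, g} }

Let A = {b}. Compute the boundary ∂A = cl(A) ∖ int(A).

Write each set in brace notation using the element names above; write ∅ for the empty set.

{b}

U open, U⊆A: ∅. int(A) = ⋃ = ∅
X∖A={a, d, e, f, g}, int(X∖A)={a, d, e, f, g}, hence cl(A)={b}
∂A: remove int from cl → {b}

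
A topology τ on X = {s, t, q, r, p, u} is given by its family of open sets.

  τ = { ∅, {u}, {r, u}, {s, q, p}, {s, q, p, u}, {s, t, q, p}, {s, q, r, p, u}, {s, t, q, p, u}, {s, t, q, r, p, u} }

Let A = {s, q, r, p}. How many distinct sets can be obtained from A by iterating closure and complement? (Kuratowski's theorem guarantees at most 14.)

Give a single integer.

8

cl via duality: int({t, u}) = {u}, so X∖{u} = {s, t, q, r, p}
Write k for closure, c for complement:
  1. A     = {s, q, r, p}
  2. kA    = {s, t, q, r, p}
  3. cA    = {t, u}
  4. ckA   = {u}
  5. kcA   = {t, r, u}
  6. kckA  = {r, u}
  7. ckcA  = {s, q, p}
  8. ckckA = {s, t, q, p}
applying k or c yields no new set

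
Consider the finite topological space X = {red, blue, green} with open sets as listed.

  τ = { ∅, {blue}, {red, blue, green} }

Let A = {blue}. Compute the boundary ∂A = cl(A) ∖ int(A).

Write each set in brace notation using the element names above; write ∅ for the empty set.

{red, green}

open subsets of A: ∅, {blue}; so int(A) = {blue}
closure: X∖int(X∖A) = X∖∅ = {red, blue, green}
∂A = {red, blue, green} minus {blue} = {red, green}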